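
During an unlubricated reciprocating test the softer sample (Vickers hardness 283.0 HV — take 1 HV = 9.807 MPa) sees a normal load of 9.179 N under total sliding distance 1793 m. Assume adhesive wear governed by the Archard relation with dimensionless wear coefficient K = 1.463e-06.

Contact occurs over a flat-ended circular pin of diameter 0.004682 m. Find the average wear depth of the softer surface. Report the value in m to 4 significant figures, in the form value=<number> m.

value=5.039e-07 m

Intermediate values are printed rounded, and the algebra maintains full float precision; one final rounding to four significant digits.
Convert: Hardness H = 283.0 HV × 9.807 MPa/HV = 2775 MPa = 2.775e+09 Pa.
Convert: Contact area A = π·d²/4 = π·(0.004682 m)²/4 = 1.722e-05 m².
In SI base units, W = 9.179 N, H = 2.775e+09 Pa, K = 1.463e-06.
Volume removed: V = K·W·L/H = 1.463e-06 · 9.179 · 1793 / 2.775e+09 = 8.676e-12 m³.
Mean depth h = V/A = 8.676e-12 / 1.722e-05 = 5.039e-07 m.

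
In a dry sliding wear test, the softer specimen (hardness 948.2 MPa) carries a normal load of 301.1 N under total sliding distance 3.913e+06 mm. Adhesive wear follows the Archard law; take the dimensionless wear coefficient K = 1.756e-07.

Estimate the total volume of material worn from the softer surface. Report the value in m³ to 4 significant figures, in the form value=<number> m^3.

All arithmetic runs at exact precision — the intermediates are printed rounded; one last rounding to 4 significant figures.
Convert: Distance L = 3.913e+06 mm = 3913 m.
Convert: Hardness H = 948.2 MPa = 9.482e+08 Pa.
Expressed in SI base units: W = 301.1 N, H = 9.482e+08 Pa, K = 1.756e-07.
The Archard volume V = K·W·L/H = 1.756e-07 · 301.1 · 3913 / 9.482e+08 = 2.182e-10 m³.

value=2.182e-10 m^3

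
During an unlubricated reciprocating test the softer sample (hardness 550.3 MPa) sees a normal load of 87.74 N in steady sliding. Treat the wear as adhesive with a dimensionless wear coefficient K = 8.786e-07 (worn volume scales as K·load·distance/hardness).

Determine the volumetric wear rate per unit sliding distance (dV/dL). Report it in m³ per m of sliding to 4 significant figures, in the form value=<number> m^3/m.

value=1.401e-13 m^3/m

The intermediates appear rounded — all arithmetic holds exact precision — a lone final rounding, at 4 significant digits.
Hardness H = 550.3 MPa = 5.503e+08 Pa.
In SI base units, W = 87.74 N, H = 5.503e+08 Pa, K = 8.786e-07.
Rate of wear dV/dL = K·W/H (independent of L): 8.786e-07 · 87.74 / 5.503e+08 = 1.401e-13 m³/m.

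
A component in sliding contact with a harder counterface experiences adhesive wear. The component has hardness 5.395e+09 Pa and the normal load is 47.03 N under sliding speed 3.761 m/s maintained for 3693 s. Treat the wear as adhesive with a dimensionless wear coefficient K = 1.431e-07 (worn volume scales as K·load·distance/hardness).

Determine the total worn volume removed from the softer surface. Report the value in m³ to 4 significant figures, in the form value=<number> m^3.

value=1.733e-11 m^3

Shown intermediates are rounded; the computation maintains full precision — rounded just once: 4 significant figures.
Convert: Sliding distance L = v·t = 3.761 m/s × 3693 s = 1.389e+04 m.
In SI base units: W = 47.03 N, H = 5.395e+09 Pa, K = 1.431e-07.
Worn volume V = K·W·L/H = 1.431e-07 · 47.03 · 1.389e+04 / 5.395e+09 = 1.733e-11 m³.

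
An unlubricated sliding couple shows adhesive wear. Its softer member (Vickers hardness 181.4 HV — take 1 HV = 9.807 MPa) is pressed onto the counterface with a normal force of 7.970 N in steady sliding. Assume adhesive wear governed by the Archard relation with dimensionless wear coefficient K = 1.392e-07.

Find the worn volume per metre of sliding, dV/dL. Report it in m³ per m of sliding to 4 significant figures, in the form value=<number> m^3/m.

value=6.236e-16 m^3/m

Intermediate values are displayed rounded; all arithmetic holds full float precision — rounded once at the end to 4 significant digits.
Hardness H = 181.4 HV × 9.807 MPa/HV = 1779 MPa = 1.779e+09 Pa.
Working in SI base units: W = 7.970 N, H = 1.779e+09 Pa, K = 1.392e-07.
The wear rate dV/dL = K·W/H — distance-free: 1.392e-07 · 7.970 / 1.779e+09 = 6.236e-16 m³/m.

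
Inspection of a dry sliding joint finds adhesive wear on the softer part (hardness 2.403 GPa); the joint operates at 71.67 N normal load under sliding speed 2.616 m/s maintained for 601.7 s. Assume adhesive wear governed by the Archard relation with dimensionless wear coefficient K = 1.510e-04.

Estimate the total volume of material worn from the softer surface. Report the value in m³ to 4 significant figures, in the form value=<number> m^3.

value=7.089e-09 m^3

All arithmetic keeps full float precision; intermediates appear rounded; a single final rounding: four significant figures.
Convert: The distance L = v·t = 2.616 m/s × 601.7 s = 1574 m.
Convert: Hardness H = 2.403 GPa = 2.403e+09 Pa.
As SI base values: W = 71.67 N, H = 2.403e+09 Pa, K = 1.510e-04.
Archard volume V = K·W·L/H = 1.510e-04 · 71.67 · 1574 / 2.403e+09 = 7.089e-09 m³.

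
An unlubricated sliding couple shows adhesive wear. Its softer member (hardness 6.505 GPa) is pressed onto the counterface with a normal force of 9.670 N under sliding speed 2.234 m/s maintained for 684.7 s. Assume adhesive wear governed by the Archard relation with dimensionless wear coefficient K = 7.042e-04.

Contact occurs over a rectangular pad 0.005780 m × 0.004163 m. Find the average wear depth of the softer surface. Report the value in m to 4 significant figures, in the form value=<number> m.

value=6.655e-05 m

All working math keeps full float precision; intermediate values appear rounded — one last rounding: four significant digits.
Convert: Distance covered L = v·t = 2.234 m/s × 684.7 s = 1530 m.
Convert: Hardness H = 6.505 GPa = 6.505e+09 Pa.
Convert: Contact area A = 0.005780 m × 0.004163 m = 2.406e-05 m².
In SI base units: W = 9.670 N, H = 6.505e+09 Pa, K = 7.042e-04.
Archard relation: V = K·W·L/H = 7.042e-04 · 9.670 · 1530 / 6.505e+09 = 1.601e-09 m³.
Wear depth h = V/A = 1.601e-09 / 2.406e-05 = 6.655e-05 m.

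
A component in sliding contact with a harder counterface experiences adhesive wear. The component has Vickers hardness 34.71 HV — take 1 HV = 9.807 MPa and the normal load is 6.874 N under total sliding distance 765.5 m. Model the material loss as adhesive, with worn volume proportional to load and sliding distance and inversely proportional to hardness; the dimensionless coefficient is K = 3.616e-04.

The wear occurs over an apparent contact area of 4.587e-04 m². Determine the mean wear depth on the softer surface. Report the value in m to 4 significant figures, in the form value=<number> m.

Shown intermediates are rounded, and the computation carries exact precision; one final rounding, at 4 significant figures.
Convert: Hardness H = 34.71 HV × 9.807 MPa/HV = 340.4 MPa = 3.404e+08 Pa.
Expressed in SI base units: W = 6.874 N, H = 3.404e+08 Pa, K = 3.616e-04.
By Archard's law, V = K·W·L/H = 3.616e-04 · 6.874 · 765.5 / 3.404e+08 = 5.590e-09 m³.
Mean depth h = V/A = 5.590e-09 / 4.587e-04 = 1.219e-05 m.

value=1.219e-05 m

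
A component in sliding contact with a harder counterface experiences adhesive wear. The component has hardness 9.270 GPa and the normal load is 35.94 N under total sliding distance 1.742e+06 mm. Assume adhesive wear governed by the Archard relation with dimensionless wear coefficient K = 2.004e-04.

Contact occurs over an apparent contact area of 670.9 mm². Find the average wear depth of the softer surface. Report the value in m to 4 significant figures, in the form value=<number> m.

value=2.017e-06 m

Quoted intermediates are rounded — all working math holds exact precision. Rounded just once, at 4 significant figures.
Convert: Path length L = 1.742e+06 mm = 1742 m.
Convert: Hardness H = 9.270 GPa = 9.270e+09 Pa.
Convert: Contact area A = 670.9 mm² = 6.709e-04 m².
In SI base units, W = 35.94 N, H = 9.270e+09 Pa, K = 2.004e-04.
Apply Archard: V = K·W·L/H = 2.004e-04 · 35.94 · 1742 / 9.270e+09 = 1.353e-09 m³.
Mean depth h = V/A = 1.353e-09 / 6.709e-04 = 2.017e-06 m.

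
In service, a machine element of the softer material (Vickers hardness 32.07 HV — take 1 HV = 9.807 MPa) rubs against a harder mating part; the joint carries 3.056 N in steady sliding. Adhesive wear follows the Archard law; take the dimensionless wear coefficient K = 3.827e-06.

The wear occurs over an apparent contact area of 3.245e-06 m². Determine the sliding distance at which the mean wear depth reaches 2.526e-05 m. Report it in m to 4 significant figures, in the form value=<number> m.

Each operation carries full precision. Intermediates appear rounded; rounded once at the end, at 4 significant figures.
Hardness H = 32.07 HV × 9.807 MPa/HV = 314.5 MPa = 3.145e+08 Pa.
Restated in SI base units: W = 3.056 N, H = 3.145e+08 Pa, K = 3.827e-06.
Wearable volume V_lim = h_lim·A = 2.526e-05 · 3.245e-06 = 8.197e-11 m³.
Inverting, life L = V_lim·H/(K·W) = 8.197e-11 · 3.145e+08 / (3.827e-06 · 3.056) = 2204 m.

value=2204 m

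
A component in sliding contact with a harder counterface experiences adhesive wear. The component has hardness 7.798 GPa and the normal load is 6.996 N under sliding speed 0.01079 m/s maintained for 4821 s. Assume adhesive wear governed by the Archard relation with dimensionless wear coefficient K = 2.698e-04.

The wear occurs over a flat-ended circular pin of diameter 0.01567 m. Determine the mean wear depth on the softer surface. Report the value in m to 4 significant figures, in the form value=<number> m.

All working math maintains exact precision — the intermediates appear rounded; one final rounding to four significant digits.
Sliding distance L = v·t = 0.01079 m/s × 4821 s = 52.02 m.
Hardness H = 7.798 GPa = 7.798e+09 Pa.
Contact area A = π·d²/4 = π·(0.01567 m)²/4 = 1.929e-04 m².
Restated in SI base units: W = 6.996 N, H = 7.798e+09 Pa, K = 2.698e-04.
Archard volume V = K·W·L/H = 2.698e-04 · 6.996 · 52.02 / 7.798e+09 = 1.259e-11 m³.
Average depth h = V/A = 1.259e-11 / 1.929e-04 = 6.529e-08 m.

value=6.529e-08 m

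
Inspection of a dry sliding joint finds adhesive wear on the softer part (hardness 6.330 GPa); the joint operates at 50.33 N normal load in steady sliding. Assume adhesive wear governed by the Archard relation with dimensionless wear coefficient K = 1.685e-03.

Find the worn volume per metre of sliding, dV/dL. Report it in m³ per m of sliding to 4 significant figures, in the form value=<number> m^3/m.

The computation carries full precision. Quoted intermediates are rounded — a lone final rounding to 4 significant digits.
Hardness H = 6.330 GPa = 6.330e+09 Pa.
SI base units throughout: W = 50.33 N, H = 6.330e+09 Pa, K = 1.685e-03.
Rate of wear dV/dL = K·W/H, so: 1.685e-03 · 50.33 / 6.330e+09 = 1.340e-11 m³/m.

value=1.340e-11 m^3/m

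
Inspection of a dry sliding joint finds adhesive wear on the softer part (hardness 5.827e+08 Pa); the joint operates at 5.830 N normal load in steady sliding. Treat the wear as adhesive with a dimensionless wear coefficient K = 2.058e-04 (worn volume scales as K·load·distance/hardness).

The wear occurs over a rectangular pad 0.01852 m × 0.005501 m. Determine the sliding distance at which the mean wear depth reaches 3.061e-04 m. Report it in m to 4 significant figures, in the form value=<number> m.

value=1.515e+04 m

Every step maintains exact precision — intermediates are printed rounded; a lone final rounding to 4 significant figures.
Convert: Contact area A = 0.01852 m × 0.005501 m = 1.019e-04 m².
In SI base units: W = 5.830 N, H = 5.827e+08 Pa, K = 2.058e-04.
Allowed volume V_lim = h_lim·A = 3.061e-04 · 1.019e-04 = 3.119e-08 m³.
Sliding life L = V_lim·H/(K·W) = 3.119e-08 · 5.827e+08 / (2.058e-04 · 5.830) = 1.515e+04 m.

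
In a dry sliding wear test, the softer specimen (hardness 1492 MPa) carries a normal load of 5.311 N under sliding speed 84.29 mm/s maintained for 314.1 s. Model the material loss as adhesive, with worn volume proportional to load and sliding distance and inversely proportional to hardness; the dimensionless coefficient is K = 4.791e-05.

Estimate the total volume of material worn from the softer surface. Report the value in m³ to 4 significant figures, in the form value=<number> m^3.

value=4.515e-12 m^3

The algebra runs at full precision, and intermediate values appear rounded; one final rounding, at four significant digits.
Convert: Sliding speed v = 84.29 mm/s = 0.08429 m/s. Sliding distance L = v·t = 0.08429 m/s × 314.1 s = 26.48 m.
Convert: Hardness H = 1492 MPa = 1.492e+09 Pa.
Expressed in SI base units: W = 5.311 N, H = 1.492e+09 Pa, K = 4.791e-05.
Archard relation: V = K·W·L/H = 4.791e-05 · 5.311 · 26.48 / 1.492e+09 = 4.515e-12 m³.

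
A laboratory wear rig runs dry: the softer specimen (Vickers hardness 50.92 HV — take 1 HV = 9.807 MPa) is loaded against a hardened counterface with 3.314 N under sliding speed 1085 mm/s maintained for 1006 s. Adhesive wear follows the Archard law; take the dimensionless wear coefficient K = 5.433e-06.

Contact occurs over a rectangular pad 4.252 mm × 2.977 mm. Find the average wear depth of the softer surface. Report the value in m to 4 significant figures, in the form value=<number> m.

Intermediates are printed rounded, and each operation maintains full float precision, and rounded just once, at 4 significant figures.
Convert: Sliding speed v = 1085 mm/s = 1.085 m/s. Path length L = v·t = 1.085 m/s × 1006 s = 1092 m.
Convert: Hardness H = 50.92 HV × 9.807 MPa/HV = 499.4 MPa = 4.994e+08 Pa.
Convert: Pad sides 4.252 mm × 2.977 mm = 0.004252 m × 0.002977 m. Contact area A = 0.004252 m × 0.002977 m = 1.266e-05 m².
Expressed in SI base units: W = 3.314 N, H = 4.994e+08 Pa, K = 5.433e-06.
Volume removed: V = K·W·L/H = 5.433e-06 · 3.314 · 1092 / 4.994e+08 = 3.935e-11 m³.
Average depth h = V/A = 3.935e-11 / 1.266e-05 = 3.109e-06 m.

value=3.109e-06 m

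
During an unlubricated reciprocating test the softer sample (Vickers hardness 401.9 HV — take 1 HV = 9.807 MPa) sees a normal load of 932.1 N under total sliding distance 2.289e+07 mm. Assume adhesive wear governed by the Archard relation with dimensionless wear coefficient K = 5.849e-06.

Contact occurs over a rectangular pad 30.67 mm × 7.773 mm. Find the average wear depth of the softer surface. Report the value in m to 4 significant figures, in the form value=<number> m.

Intermediate values are shown rounded, and each operation holds exact precision. Rounded once at the end to 4 significant digits.
Convert: Sliding distance L = 2.289e+07 mm = 2.289e+04 m.
Convert: Hardness H = 401.9 HV × 9.807 MPa/HV = 3941 MPa = 3.941e+09 Pa.
Convert: Pad sides 30.67 mm × 7.773 mm = 0.03067 m × 0.007773 m. Contact area A = 0.03067 m × 0.007773 m = 2.384e-04 m².
In SI base units: W = 932.1 N, H = 3.941e+09 Pa, K = 5.849e-06.
The Archard volume V = K·W·L/H = 5.849e-06 · 932.1 · 2.289e+04 / 3.941e+09 = 3.166e-08 m³.
Average depth h = V/A = 3.166e-08 / 2.384e-04 = 1.328e-04 m.

value=1.328e-04 m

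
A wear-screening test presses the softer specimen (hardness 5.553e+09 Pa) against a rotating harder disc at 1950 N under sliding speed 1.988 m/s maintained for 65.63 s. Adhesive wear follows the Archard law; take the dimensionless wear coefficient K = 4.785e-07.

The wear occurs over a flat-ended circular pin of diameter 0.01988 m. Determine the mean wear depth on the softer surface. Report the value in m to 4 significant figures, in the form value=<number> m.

value=7.063e-08 m

All working math runs at full precision, and intermediates are printed rounded, and one final rounding, at four significant figures.
Convert: Path length L = v·t = 1.988 m/s × 65.63 s = 130.5 m.
Convert: Contact area A = π·d²/4 = π·(0.01988 m)²/4 = 3.104e-04 m².
Working in SI base units: W = 1950 N, H = 5.553e+09 Pa, K = 4.785e-07.
By Archard's law, V = K·W·L/H = 4.785e-07 · 1950 · 130.5 / 5.553e+09 = 2.192e-11 m³.
Mean depth h = V/A = 2.192e-11 / 3.104e-04 = 7.063e-08 m.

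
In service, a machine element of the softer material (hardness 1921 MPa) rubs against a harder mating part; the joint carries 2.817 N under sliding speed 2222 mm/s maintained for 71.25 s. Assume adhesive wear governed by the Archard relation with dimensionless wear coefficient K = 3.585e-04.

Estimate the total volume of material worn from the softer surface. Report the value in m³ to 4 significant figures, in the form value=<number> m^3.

Displayed values are rounded; the algebra keeps exact precision; one last rounding, at four significant digits.
Sliding speed v = 2222 mm/s = 2.222 m/s. Sliding distance L = v·t = 2.222 m/s × 71.25 s = 158.3 m.
Hardness H = 1921 MPa = 1.921e+09 Pa.
In SI base units, W = 2.817 N, H = 1.921e+09 Pa, K = 3.585e-04.
Volume removed: V = K·W·L/H = 3.585e-04 · 2.817 · 158.3 / 1.921e+09 = 8.323e-11 m³.

value=8.323e-11 m^3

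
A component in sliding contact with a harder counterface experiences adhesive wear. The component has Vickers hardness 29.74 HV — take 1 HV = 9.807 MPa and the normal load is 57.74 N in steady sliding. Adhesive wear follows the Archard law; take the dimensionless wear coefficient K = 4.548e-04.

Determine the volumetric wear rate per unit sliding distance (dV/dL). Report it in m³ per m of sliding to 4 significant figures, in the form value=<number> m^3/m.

value=9.004e-11 m^3/m

All working math carries exact precision, and the intermediates are displayed rounded, and one final rounding to 4 significant figures.
Hardness H = 29.74 HV × 9.807 MPa/HV = 291.7 MPa = 2.917e+08 Pa.
In SI base units, W = 57.74 N, H = 2.917e+08 Pa, K = 4.548e-04.
Sliding wear rate dV/dL = K·W/H (independent of L): 4.548e-04 · 57.74 / 2.917e+08 = 9.004e-11 m³/m.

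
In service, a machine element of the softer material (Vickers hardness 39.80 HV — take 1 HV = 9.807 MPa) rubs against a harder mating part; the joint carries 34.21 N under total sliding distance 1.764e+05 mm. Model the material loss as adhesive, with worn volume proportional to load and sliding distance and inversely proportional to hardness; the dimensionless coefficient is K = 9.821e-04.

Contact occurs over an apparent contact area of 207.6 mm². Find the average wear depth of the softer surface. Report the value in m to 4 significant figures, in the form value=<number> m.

All working math maintains exact precision. Intermediate values appear rounded. Rounded just once to four significant digits.
Distance L = 1.764e+05 mm = 176.4 m.
Hardness H = 39.80 HV × 9.807 MPa/HV = 390.3 MPa = 3.903e+08 Pa.
Contact area A = 207.6 mm² = 2.076e-04 m².
In SI base units: W = 34.21 N, H = 3.903e+08 Pa, K = 9.821e-04.
Volume removed: V = K·W·L/H = 9.821e-04 · 34.21 · 176.4 / 3.903e+08 = 1.518e-08 m³.
Mean depth h = V/A = 1.518e-08 / 2.076e-04 = 7.314e-05 m.

value=7.314e-05 m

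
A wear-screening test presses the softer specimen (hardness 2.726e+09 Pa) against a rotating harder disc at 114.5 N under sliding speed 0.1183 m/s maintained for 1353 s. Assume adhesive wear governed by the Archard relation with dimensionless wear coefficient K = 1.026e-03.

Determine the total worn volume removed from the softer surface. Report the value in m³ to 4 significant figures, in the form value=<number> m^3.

The algebra keeps full float precision; intermediates appear rounded; one last rounding: 4 significant digits.
Convert: Sliding distance L = v·t = 0.1183 m/s × 1353 s = 160.1 m.
In SI base units: W = 114.5 N, H = 2.726e+09 Pa, K = 1.026e-03.
Wear volume V = K·W·L/H = 1.026e-03 · 114.5 · 160.1 / 2.726e+09 = 6.898e-09 m³.

value=6.898e-09 m^3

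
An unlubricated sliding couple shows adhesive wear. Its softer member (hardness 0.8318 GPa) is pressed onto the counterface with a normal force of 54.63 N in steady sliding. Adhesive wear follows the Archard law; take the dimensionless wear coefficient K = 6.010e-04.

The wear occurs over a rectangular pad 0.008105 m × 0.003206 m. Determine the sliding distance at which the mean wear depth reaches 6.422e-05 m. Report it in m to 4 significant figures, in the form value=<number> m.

Intermediates are shown rounded; every step runs at full precision. Rounded once at the end, at 4 significant figures.
Hardness H = 0.8318 GPa = 8.318e+08 Pa.
Contact area A = 0.008105 m × 0.003206 m = 2.598e-05 m².
In SI base units, W = 54.63 N, H = 8.318e+08 Pa, K = 6.010e-04.
Allowed volume V_lim = h_lim·A = 6.422e-05 · 2.598e-05 = 1.669e-09 m³.
Inverting, life L = V_lim·H/(K·W) = 1.669e-09 · 8.318e+08 / (6.010e-04 · 54.63) = 42.28 m.

value=42.28 m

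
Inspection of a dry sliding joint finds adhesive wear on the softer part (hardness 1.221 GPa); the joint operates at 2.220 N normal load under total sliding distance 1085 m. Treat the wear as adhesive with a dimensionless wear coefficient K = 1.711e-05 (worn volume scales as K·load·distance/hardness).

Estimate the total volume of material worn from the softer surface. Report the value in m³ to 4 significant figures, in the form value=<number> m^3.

value=3.375e-11 m^3

All working math maintains full precision — intermediates are displayed rounded — a single final rounding: 4 significant digits.
Hardness H = 1.221 GPa = 1.221e+09 Pa.
Collected in SI base units: W = 2.220 N, H = 1.221e+09 Pa, K = 1.711e-05.
By Archard's law, V = K·W·L/H = 1.711e-05 · 2.220 · 1085 / 1.221e+09 = 3.375e-11 m³.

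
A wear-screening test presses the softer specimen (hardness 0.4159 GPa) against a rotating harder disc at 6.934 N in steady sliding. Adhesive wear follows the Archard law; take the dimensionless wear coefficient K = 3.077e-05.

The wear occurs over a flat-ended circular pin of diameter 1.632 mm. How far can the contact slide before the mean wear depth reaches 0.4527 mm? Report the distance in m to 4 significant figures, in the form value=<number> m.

value=1846 m

Intermediate values are displayed rounded; the algebra keeps full float precision, and rounded once at the end, at 4 significant digits.
Convert: Hardness H = 0.4159 GPa = 4.159e+08 Pa.
Convert: Pin diameter d = 1.632 mm = 0.001632 m. Contact area A = π·d²/4 = π·(0.001632 m)²/4 = 2.092e-06 m².
Convert: Depth limit h_lim = 0.4527 mm = 4.527e-04 m.
As SI base values: W = 6.934 N, H = 4.159e+08 Pa, K = 3.077e-05.
Allowed volume V_lim = h_lim·A = 4.527e-04 · 2.092e-06 = 9.470e-10 m³.
So the life L = V_lim·H/(K·W) = 9.470e-10 · 4.159e+08 / (3.077e-05 · 6.934) = 1846 m.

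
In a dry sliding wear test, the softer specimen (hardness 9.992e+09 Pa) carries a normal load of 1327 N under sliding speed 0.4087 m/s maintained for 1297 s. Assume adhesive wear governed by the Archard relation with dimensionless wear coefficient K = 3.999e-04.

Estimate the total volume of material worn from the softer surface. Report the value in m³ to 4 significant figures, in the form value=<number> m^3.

value=2.815e-08 m^3

Printed values are rounded — the algebra runs at full float precision, and one last rounding to four significant digits.
Convert: Distance covered L = v·t = 0.4087 m/s × 1297 s = 530.1 m.
Working in SI base units: W = 1327 N, H = 9.992e+09 Pa, K = 3.999e-04.
The Archard volume V = K·W·L/H = 3.999e-04 · 1327 · 530.1 / 9.992e+09 = 2.815e-08 m³.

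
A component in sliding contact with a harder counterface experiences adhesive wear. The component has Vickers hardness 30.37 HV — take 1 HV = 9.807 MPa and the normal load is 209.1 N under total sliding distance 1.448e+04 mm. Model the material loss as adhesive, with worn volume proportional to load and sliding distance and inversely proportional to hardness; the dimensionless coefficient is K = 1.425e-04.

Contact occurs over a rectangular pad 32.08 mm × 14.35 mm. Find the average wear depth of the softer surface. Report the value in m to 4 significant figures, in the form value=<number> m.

value=3.147e-06 m

Intermediates are displayed rounded; each operation maintains exact precision. Rounded just once, at 4 significant figures.
Sliding distance L = 1.448e+04 mm = 14.48 m.
Hardness H = 30.37 HV × 9.807 MPa/HV = 297.8 MPa = 2.978e+08 Pa.
Pad sides 32.08 mm × 14.35 mm = 0.03208 m × 0.01435 m. Contact area A = 0.03208 m × 0.01435 m = 4.603e-04 m².
Working in SI base units: W = 209.1 N, H = 2.978e+08 Pa, K = 1.425e-04.
Worn volume V = K·W·L/H = 1.425e-04 · 209.1 · 14.48 / 2.978e+08 = 1.449e-09 m³.
Mean wear depth h = V/A = 1.449e-09 / 4.603e-04 = 3.147e-06 m.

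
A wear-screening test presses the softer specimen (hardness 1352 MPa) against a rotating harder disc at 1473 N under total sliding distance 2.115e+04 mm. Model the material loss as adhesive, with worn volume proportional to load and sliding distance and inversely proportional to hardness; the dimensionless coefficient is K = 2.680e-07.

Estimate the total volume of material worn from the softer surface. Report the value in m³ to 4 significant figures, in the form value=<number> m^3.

Intermediates appear rounded. Every step runs at full float precision — rounded once at the end, at 4 significant digits.
Path length L = 2.115e+04 mm = 21.15 m.
Hardness H = 1352 MPa = 1.352e+09 Pa.
In SI base units: W = 1473 N, H = 1.352e+09 Pa, K = 2.680e-07.
Wear volume V = K·W·L/H = 2.680e-07 · 1473 · 21.15 / 1.352e+09 = 6.175e-12 m³.

value=6.175e-12 m^3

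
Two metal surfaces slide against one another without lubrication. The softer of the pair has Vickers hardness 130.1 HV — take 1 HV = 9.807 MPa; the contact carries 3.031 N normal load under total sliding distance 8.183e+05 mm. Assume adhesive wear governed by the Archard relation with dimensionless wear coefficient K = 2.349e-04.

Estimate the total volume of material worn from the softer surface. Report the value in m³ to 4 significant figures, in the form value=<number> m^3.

value=4.566e-10 m^3

All arithmetic runs at full float precision — intermediates appear rounded — rounded once at the end to 4 significant figures.
Convert: The distance L = 8.183e+05 mm = 818.3 m.
Convert: Hardness H = 130.1 HV × 9.807 MPa/HV = 1276 MPa = 1.276e+09 Pa.
Restated in SI base units: W = 3.031 N, H = 1.276e+09 Pa, K = 2.349e-04.
Apply Archard: V = K·W·L/H = 2.349e-04 · 3.031 · 818.3 / 1.276e+09 = 4.566e-10 m³.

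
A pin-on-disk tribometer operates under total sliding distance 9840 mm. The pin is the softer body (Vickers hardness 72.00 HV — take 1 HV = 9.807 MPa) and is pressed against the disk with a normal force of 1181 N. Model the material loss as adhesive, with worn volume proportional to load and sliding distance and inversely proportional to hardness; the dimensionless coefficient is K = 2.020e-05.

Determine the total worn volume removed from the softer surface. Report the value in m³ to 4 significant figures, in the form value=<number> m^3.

The intermediates are printed rounded, and the computation carries full float precision; one final rounding to 4 significant figures.
Convert: Distance covered L = 9840 mm = 9.840 m.
Convert: Hardness H = 72.00 HV × 9.807 MPa/HV = 706.1 MPa = 7.061e+08 Pa.
In SI base units, W = 1181 N, H = 7.061e+08 Pa, K = 2.020e-05.
Archard volume V = K·W·L/H = 2.020e-05 · 1181 · 9.840 / 7.061e+08 = 3.325e-10 m³.

value=3.325e-10 m^3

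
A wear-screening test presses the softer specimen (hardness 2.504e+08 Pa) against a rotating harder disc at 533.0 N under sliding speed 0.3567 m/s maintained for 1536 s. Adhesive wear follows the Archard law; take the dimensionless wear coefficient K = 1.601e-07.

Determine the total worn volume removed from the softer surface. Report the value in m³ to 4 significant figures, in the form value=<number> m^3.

The algebra runs at full precision; intermediate values are printed rounded. Rounded just once to four significant figures.
Total distance L = v·t = 0.3567 m/s × 1536 s = 547.9 m.
Working in SI base units: W = 533.0 N, H = 2.504e+08 Pa, K = 1.601e-07.
Archard volume V = K·W·L/H = 1.601e-07 · 533.0 · 547.9 / 2.504e+08 = 1.867e-10 m³.

value=1.867e-10 m^3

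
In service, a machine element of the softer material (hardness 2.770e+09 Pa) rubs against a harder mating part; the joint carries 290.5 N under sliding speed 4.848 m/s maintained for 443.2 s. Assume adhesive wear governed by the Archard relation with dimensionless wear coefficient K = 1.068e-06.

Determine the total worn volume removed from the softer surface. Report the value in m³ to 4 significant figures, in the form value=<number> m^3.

value=2.407e-10 m^3

The computation runs at full float precision. The intermediates are printed rounded; rounded just once: 4 significant figures.
Total distance L = v·t = 4.848 m/s × 443.2 s = 2149 m.
Working in SI base units: W = 290.5 N, H = 2.770e+09 Pa, K = 1.068e-06.
Volume removed: V = K·W·L/H = 1.068e-06 · 290.5 · 2149 / 2.770e+09 = 2.407e-10 m³.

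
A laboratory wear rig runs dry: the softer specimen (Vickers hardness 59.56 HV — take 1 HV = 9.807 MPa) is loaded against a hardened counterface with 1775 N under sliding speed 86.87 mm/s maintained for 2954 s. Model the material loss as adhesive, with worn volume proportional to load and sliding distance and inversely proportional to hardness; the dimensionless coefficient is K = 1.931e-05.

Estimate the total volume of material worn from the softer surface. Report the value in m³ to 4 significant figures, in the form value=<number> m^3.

value=1.506e-08 m^3

The intermediates are shown rounded. The computation maintains full float precision. Rounded once at the end to four significant digits.
Convert: Sliding speed v = 86.87 mm/s = 0.08687 m/s. Distance L = v·t = 0.08687 m/s × 2954 s = 256.6 m.
Convert: Hardness H = 59.56 HV × 9.807 MPa/HV = 584.1 MPa = 5.841e+08 Pa.
Restated in SI base units: W = 1775 N, H = 5.841e+08 Pa, K = 1.931e-05.
Volume removed: V = K·W·L/H = 1.931e-05 · 1775 · 256.6 / 5.841e+08 = 1.506e-08 m³.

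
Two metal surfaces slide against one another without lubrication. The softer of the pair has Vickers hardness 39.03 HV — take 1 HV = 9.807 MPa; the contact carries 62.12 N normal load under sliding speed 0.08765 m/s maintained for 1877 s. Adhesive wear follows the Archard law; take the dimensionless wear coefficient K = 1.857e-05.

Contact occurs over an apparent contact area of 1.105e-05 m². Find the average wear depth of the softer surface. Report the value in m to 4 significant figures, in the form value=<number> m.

value=4.487e-05 m

The intermediates are displayed rounded — each operation maintains exact precision. Rounded just once: four significant digits.
Convert: The distance L = v·t = 0.08765 m/s × 1877 s = 164.5 m.
Convert: Hardness H = 39.03 HV × 9.807 MPa/HV = 382.8 MPa = 3.828e+08 Pa.
Collected in SI base units: W = 62.12 N, H = 3.828e+08 Pa, K = 1.857e-05.
The Archard volume V = K·W·L/H = 1.857e-05 · 62.12 · 164.5 / 3.828e+08 = 4.958e-10 m³.
Wear depth h = V/A = 4.958e-10 / 1.105e-05 = 4.487e-05 m.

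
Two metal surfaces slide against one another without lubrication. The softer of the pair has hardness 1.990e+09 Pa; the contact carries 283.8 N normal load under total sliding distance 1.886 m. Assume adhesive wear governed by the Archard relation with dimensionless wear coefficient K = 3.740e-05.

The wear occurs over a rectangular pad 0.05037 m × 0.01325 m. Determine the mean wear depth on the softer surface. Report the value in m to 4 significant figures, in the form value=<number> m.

All arithmetic runs at full precision — quoted intermediates are rounded; rounded just once, at 4 significant figures.
Contact area A = 0.05037 m × 0.01325 m = 6.674e-04 m².
SI base units throughout: W = 283.8 N, H = 1.990e+09 Pa, K = 3.740e-05.
Archard volume V = K·W·L/H = 3.740e-05 · 283.8 · 1.886 / 1.990e+09 = 1.006e-11 m³.
Mean wear depth h = V/A = 1.006e-11 / 6.674e-04 = 1.507e-08 m.

value=1.507e-08 m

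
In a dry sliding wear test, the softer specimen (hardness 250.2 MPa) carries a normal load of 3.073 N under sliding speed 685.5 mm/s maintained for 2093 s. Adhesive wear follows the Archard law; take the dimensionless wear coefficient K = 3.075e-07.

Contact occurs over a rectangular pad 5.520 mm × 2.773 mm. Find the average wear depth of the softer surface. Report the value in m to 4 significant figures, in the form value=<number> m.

All working math keeps full float precision — intermediate values are shown rounded, and a single final rounding: 4 significant figures.
Convert: Sliding speed v = 685.5 mm/s = 0.6855 m/s. Distance L = v·t = 0.6855 m/s × 2093 s = 1435 m.
Convert: Hardness H = 250.2 MPa = 2.502e+08 Pa.
Convert: Pad sides 5.520 mm × 2.773 mm = 0.005520 m × 0.002773 m. Contact area A = 0.005520 m × 0.002773 m = 1.531e-05 m².
In SI base units, W = 3.073 N, H = 2.502e+08 Pa, K = 3.075e-07.
Wear volume V = K·W·L/H = 3.075e-07 · 3.073 · 1435 / 2.502e+08 = 5.419e-12 m³.
Mean wear depth h = V/A = 5.419e-12 / 1.531e-05 = 3.540e-07 m.

value=3.540e-07 m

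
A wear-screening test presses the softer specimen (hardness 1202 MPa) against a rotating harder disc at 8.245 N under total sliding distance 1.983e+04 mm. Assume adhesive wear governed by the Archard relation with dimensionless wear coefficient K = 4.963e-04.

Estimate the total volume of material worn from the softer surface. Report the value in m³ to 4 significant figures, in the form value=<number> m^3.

value=6.751e-11 m^3

Intermediate values are printed rounded; every step keeps exact precision — rounded once at the end to four significant digits.
Total distance L = 1.983e+04 mm = 19.83 m.
Hardness H = 1202 MPa = 1.202e+09 Pa.
SI base units throughout: W = 8.245 N, H = 1.202e+09 Pa, K = 4.963e-04.
Archard volume V = K·W·L/H = 4.963e-04 · 8.245 · 19.83 / 1.202e+09 = 6.751e-11 m³.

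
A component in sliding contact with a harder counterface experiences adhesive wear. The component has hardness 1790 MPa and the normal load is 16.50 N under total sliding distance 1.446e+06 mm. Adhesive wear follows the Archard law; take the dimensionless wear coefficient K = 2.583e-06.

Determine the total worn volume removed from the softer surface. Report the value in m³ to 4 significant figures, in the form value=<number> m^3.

value=3.443e-11 m^3

Intermediates are shown rounded. Every step keeps full precision; a lone final rounding to four significant figures.
Path length L = 1.446e+06 mm = 1446 m.
Hardness H = 1790 MPa = 1.790e+09 Pa.
As SI base values: W = 16.50 N, H = 1.790e+09 Pa, K = 2.583e-06.
Archard relation: V = K·W·L/H = 2.583e-06 · 16.50 · 1446 / 1.790e+09 = 3.443e-11 m³.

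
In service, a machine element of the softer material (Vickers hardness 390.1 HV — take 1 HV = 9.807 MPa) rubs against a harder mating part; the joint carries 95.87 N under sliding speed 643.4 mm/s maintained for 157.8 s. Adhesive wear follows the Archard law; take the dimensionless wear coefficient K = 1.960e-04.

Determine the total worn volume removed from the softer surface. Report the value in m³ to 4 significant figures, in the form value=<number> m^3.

value=4.987e-10 m^3

The intermediates appear rounded, and all working math carries full precision. Rounded just once, at 4 significant digits.
Sliding speed v = 643.4 mm/s = 0.6434 m/s. Total distance L = v·t = 0.6434 m/s × 157.8 s = 101.5 m.
Hardness H = 390.1 HV × 9.807 MPa/HV = 3826 MPa = 3.826e+09 Pa.
Restated in SI base units: W = 95.87 N, H = 3.826e+09 Pa, K = 1.960e-04.
Volume removed: V = K·W·L/H = 1.960e-04 · 95.87 · 101.5 / 3.826e+09 = 4.987e-10 m³.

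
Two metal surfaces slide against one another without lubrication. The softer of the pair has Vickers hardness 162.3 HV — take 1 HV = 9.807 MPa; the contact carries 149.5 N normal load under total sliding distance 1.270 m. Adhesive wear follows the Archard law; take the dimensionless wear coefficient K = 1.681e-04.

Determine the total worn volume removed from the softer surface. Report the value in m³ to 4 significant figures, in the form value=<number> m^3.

All working math carries full float precision. The intermediates are shown rounded. Rounded once at the end, at four significant figures.
Convert: Hardness H = 162.3 HV × 9.807 MPa/HV = 1592 MPa = 1.592e+09 Pa.
As SI base values: W = 149.5 N, H = 1.592e+09 Pa, K = 1.681e-04.
Archard relation: V = K·W·L/H = 1.681e-04 · 149.5 · 1.270 / 1.592e+09 = 2.005e-11 m³.

value=2.005e-11 m^3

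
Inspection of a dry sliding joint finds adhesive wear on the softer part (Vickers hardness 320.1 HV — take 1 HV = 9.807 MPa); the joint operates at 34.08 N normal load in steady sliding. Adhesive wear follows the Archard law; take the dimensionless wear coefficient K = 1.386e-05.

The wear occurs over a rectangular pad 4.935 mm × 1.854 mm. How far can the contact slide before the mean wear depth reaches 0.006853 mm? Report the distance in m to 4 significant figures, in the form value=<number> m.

value=416.7 m

The computation maintains exact precision, and intermediate values are printed rounded — rounded just once, at 4 significant figures.
Hardness H = 320.1 HV × 9.807 MPa/HV = 3139 MPa = 3.139e+09 Pa.
Pad sides 4.935 mm × 1.854 mm = 0.004935 m × 0.001854 m. Contact area A = 0.004935 m × 0.001854 m = 9.149e-06 m².
Depth limit h_lim = 0.006853 mm = 6.853e-06 m.
Expressed in SI base units: W = 34.08 N, H = 3.139e+09 Pa, K = 1.386e-05.
Wearable volume V_lim = h_lim·A = 6.853e-06 · 9.149e-06 = 6.270e-11 m³.
Thus life L = V_lim·H/(K·W) = 6.270e-11 · 3.139e+09 / (1.386e-05 · 34.08) = 416.7 m.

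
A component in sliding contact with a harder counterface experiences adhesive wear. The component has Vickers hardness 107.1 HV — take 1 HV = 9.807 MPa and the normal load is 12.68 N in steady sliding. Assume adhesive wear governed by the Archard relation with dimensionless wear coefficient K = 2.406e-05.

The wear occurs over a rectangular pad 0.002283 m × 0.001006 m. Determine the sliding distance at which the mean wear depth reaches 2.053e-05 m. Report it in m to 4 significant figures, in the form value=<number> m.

The computation runs at exact precision — quoted intermediates are rounded; a lone final rounding: 4 significant digits.
Hardness H = 107.1 HV × 9.807 MPa/HV = 1050 MPa = 1.050e+09 Pa.
Contact area A = 0.002283 m × 0.001006 m = 2.297e-06 m².
Collected in SI base units: W = 12.68 N, H = 1.050e+09 Pa, K = 2.406e-05.
At the depth limit, V_lim = h_lim·A = 2.053e-05 · 2.297e-06 = 4.715e-11 m³.
So the life L = V_lim·H/(K·W) = 4.715e-11 · 1.050e+09 / (2.406e-05 · 12.68) = 162.3 m.

value=162.3 m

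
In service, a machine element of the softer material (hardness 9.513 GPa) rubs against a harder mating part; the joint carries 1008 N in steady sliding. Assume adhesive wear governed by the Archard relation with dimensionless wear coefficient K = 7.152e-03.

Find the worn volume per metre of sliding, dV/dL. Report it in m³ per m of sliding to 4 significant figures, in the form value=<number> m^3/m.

The computation holds full precision. Printed values are rounded — rounded just once, at four significant figures.
Hardness H = 9.513 GPa = 9.513e+09 Pa.
In SI base units, W = 1008 N, H = 9.513e+09 Pa, K = 7.152e-03.
Sliding wear rate dV/dL = K·W/H (independent of L): 7.152e-03 · 1008 / 9.513e+09 = 7.578e-10 m³/m.

value=7.578e-10 m^3/m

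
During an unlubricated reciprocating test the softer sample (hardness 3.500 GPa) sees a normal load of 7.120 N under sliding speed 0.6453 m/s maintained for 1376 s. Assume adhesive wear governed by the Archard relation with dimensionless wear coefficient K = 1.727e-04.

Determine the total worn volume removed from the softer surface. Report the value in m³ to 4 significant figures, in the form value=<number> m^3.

Each operation carries exact precision; intermediates are displayed rounded — one final rounding: four significant digits.
Distance L = v·t = 0.6453 m/s × 1376 s = 887.9 m.
Hardness H = 3.500 GPa = 3.500e+09 Pa.
As SI base values: W = 7.120 N, H = 3.500e+09 Pa, K = 1.727e-04.
By Archard's law, V = K·W·L/H = 1.727e-04 · 7.120 · 887.9 / 3.500e+09 = 3.119e-10 m³.

value=3.119e-10 m^3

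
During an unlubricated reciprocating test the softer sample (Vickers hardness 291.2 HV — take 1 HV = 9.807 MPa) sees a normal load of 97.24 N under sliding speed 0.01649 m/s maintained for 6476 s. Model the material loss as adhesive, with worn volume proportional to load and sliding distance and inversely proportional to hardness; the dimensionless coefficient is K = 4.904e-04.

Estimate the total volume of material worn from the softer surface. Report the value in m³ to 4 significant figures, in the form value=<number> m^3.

value=1.783e-09 m^3

The computation runs at exact precision — the intermediates are shown rounded. Rounded just once, at four significant figures.
Convert: Path length L = v·t = 0.01649 m/s × 6476 s = 106.8 m.
Convert: Hardness H = 291.2 HV × 9.807 MPa/HV = 2856 MPa = 2.856e+09 Pa.
Restated in SI base units: W = 97.24 N, H = 2.856e+09 Pa, K = 4.904e-04.
Volume removed: V = K·W·L/H = 4.904e-04 · 97.24 · 106.8 / 2.856e+09 = 1.783e-09 m³.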